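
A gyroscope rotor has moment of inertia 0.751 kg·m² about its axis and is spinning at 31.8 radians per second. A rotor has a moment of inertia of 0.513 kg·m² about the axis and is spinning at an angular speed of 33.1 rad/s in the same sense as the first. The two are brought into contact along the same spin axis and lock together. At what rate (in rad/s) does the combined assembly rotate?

|ω_f| ≈ 32.3 rad/s

No external torque acts about the common axis, so total angular momentum is conserved.
Taking A's sense as positive: L = (0.7510)(31.8) + (0.5130)(33.1) = 40.86 kg·m²·rad/s.
Combined I = 0.7510 + 0.5130 = 1.264 kg·m².
ω_f = L / I = 40.86 / 1.264 = 32.33 rad/s.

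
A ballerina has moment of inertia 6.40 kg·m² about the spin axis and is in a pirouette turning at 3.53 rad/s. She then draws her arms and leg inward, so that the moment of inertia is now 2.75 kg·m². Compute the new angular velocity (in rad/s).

ω₂ ≈ 8.22 rad/s

Angular momentum about the spin axis is conserved since the torque about it is zero.
ω₂ = I₁ω₁ / I₂ = (6.400)(3.53 rad/s) / (2.750) = 8.215 rad/s.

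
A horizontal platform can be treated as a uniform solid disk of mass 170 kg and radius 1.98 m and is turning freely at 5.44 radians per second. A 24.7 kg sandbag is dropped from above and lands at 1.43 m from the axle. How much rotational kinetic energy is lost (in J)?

energy lost ≈ 649 J

The added mass arrives with no angular momentum about the axle, and any external torque about the axle is negligible, so the system's angular momentum is conserved.
I_p = ½(170)(1.98)² = 333.2 kg·m².
Added inertia Σmr² = (24.7)(1.43)² = 50.51 kg·m²; I_f = 333.2 + 50.51 = 383.7 kg·m².
ω_f = I_p ω_i / I_f = (333.2)(5.44) / 383.7 = 4.724 rad/s.
KE_i = ½(333.2)(5.440 rad/s)² = 4931 J; KE_f = ½(383.7)(4.724)² = 4282 J.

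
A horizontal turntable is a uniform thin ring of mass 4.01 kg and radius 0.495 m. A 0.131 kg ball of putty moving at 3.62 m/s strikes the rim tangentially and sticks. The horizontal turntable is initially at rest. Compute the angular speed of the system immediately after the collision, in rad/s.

About the axle the impulsive forces during the collision are internal, so angular momentum about that axis is conserved.
I_p = (4.01)(0.495)² = 0.9826 kg·m². Taking the sense of the ball of putty's angular momentum as positive, L_{ball} = m v R = (0.131)(3.62)(0.495) = 0.2347 kg·m²/s.
L_i = 0 + 0.2347 = 0.2347 kg·m²/s.
After sticking, I_f = I_p + m R² = 0.9826 + (0.131)(0.495)² = 1.015 kg·m².
ω_f = L_i / I_f = 0.2347 / 1.015 = 0.2313 rad/s.

|ω_f| ≈ 0.231 rad/s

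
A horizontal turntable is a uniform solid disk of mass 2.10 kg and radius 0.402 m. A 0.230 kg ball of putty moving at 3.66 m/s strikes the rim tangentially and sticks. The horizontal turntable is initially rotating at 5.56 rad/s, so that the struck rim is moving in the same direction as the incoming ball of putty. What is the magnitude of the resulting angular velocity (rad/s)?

About the axle the impulsive forces during the collision are internal, so angular momentum about that axis is conserved.
I_p = ½(2.10)(0.402)² = 0.1697 kg·m². Taking the sense of the ball of putty's angular momentum as positive, L_{ball} = m v R = (0.230)(3.66)(0.402) = 0.3384 kg·m²/s.
L_i = +I_p ω_p + m v R = +(0.1697)(5.56) + 0.3384 = 1.282 kg·m²/s.
After sticking, I_f = I_p + m R² = 0.1697 + (0.230)(0.402)² = 0.2069 kg·m².
ω_f = L_i / I_f = 1.282 / 0.2069 = 6.197 rad/s.

|ω_f| ≈ 6.20 rad/s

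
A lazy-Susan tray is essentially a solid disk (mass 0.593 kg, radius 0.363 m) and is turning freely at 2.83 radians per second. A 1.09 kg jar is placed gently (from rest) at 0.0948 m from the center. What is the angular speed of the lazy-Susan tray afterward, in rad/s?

ω_f ≈ 2.26 rad/s

The added mass arrives with no angular momentum about the center, and any external torque about the center is negligible, so the system's angular momentum is conserved.
I_p = ½(0.593)(0.363)² = 0.03907 kg·m².
Added inertia Σmr² = (1.09)(0.0948)² = 0.009796 kg·m²; I_f = 0.03907 + 0.009796 = 0.04887 kg·m².
ω_f = I_p ω_i / I_f = (0.03907)(2.83) / 0.04887 = 2.263 rad/s.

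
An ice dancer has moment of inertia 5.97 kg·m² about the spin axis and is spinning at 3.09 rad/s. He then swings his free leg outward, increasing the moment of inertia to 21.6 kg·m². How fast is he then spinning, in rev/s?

ω₂ ≈ 0.136 rev/s

With no external torque about the axis, L is conserved: I₁ω₁ = I₂ω₂.
ω₂ = I₁ω₁ / I₂ = (5.970)(3.09 rad/s) / (21.60) = 0.8540 rad/s = 0.1359 rev/s.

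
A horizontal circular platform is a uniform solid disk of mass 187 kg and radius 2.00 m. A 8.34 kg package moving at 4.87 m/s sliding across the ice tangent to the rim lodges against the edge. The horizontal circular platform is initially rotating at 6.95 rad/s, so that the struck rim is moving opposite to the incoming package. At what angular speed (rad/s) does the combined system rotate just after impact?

|ω_f| ≈ 6.18 rad/s

About the central axle the impulsive forces during the collision are internal, so angular momentum about that axis is conserved.
I_p = ½(187)(2.00)² = 374.0 kg·m². Taking the sense of the package's angular momentum as positive, L_{package} = m v R = (8.34)(4.87)(2.00) = 81.23 kg·m²/s.
L_i = −I_p ω_p + m v R = −(374.0)(6.95) + 81.23 = -2518 kg·m²/s.
After sticking, I_f = I_p + m R² = 374.0 + (8.34)(2.00)² = 407.4 kg·m².
ω_f = L_i / I_f = -2518 / 407.4 = -6.181 rad/s.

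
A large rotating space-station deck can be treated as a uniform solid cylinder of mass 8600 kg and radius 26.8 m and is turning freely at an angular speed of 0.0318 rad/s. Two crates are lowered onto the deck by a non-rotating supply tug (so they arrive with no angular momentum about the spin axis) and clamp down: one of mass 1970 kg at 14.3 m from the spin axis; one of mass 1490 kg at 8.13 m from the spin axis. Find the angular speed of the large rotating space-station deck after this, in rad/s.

ω_f ≈ 0.0274 rad/s

No external torque acts about the spin axis; L_before = L_after.
I_p = ½(8600)(26.8)² = 3.088e+06 kg·m².
Added inertia Σmr² = (1970)(14.3)² + (1490)(8.13)² = 5.013e+05 kg·m²; I_f = 3.088e+06 + 5.013e+05 = 3.590e+06 kg·m².
ω_f = I_p ω_i / I_f = (3.088e+06)(0.0318) / 3.590e+06 = 0.02736 rad/s.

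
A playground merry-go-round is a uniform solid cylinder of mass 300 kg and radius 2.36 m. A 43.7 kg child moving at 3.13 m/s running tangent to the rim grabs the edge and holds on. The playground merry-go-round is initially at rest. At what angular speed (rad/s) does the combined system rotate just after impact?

About the axle the impulsive forces during the collision are internal, so angular momentum about that axis is conserved.
I_p = ½(300)(2.36)² = 835.4 kg·m². Taking the sense of the child's angular momentum as positive, L_{child} = m v R = (43.7)(3.13)(2.36) = 322.8 kg·m²/s.
L_i = 0 + 322.8 = 322.8 kg·m²/s.
After sticking, I_f = I_p + m R² = 835.4 + (43.7)(2.36)² = 1079 kg·m².
ω_f = L_i / I_f = 322.8 / 1079 = 0.2992 rad/s.

|ω_f| ≈ 0.299 rad/s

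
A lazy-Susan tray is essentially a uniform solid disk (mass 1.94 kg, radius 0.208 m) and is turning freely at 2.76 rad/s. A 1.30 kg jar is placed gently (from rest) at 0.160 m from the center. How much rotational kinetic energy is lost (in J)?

energy lost ≈ 0.0707 J

The added mass arrives with no angular momentum about the center, and any external torque about the center is negligible, so the system's angular momentum is conserved.
I_p = ½(1.94)(0.208)² = 0.04197 kg·m².
Added inertia Σmr² = (1.30)(0.160)² = 0.03328 kg·m²; I_f = 0.04197 + 0.03328 = 0.07525 kg·m².
ω_f = I_p ω_i / I_f = (0.04197)(2.76) / 0.07525 = 1.539 rad/s.
KE_i = ½(0.04197)(2.760 rad/s)² = 0.1598 J; KE_f = ½(0.07525)(1.539)² = 0.08915 J.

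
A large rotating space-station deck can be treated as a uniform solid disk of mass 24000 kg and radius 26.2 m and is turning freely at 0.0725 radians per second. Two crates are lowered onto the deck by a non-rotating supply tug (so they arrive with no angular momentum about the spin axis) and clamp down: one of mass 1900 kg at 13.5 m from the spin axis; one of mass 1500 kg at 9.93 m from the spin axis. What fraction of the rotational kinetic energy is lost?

No external torque acts about the spin axis; L_before = L_after.
I_p = ½(24000)(26.2)² = 8.237e+06 kg·m².
Added inertia Σmr² = (1900)(13.5)² + (1500)(9.93)² = 4.942e+05 kg·m²; I_f = 8.237e+06 + 4.942e+05 = 8.731e+06 kg·m².
ω_f = I_p ω_i / I_f = (8.237e+06)(0.0725) / 8.731e+06 = 0.06840 rad/s.
KE_i = ½(8.237e+06)(0.07250 rad/s)² = 21650 J; KE_f = ½(8.731e+06)(0.06840)² = 20420 J.
Fraction lost = 0.05660.

fraction ≈ 0.0566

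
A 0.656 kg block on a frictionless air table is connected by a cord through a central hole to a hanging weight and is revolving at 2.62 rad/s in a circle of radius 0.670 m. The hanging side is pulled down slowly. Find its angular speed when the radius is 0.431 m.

ω₂ ≈ 6.33 rad/s

The constraining force is radial, so m r² ω about the center is conserved.
ω₂ = ω₁ (r₁/r₂)² = (2.62)(0.670/0.431)² = 6.331 rad/s.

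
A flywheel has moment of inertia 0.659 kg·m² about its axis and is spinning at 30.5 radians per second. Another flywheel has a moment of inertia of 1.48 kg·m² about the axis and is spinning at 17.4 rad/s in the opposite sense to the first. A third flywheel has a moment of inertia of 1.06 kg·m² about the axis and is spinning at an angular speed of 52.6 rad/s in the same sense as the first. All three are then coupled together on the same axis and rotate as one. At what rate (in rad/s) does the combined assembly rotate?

No external torque acts about the common axis, so total angular momentum is conserved.
Taking A's sense as positive: L = (0.6590)(30.5) − (1.480)(17.4) + (1.060)(52.6) = 50.10 kg·m²·rad/s.
Combined I = 0.6590 + 1.480 + 1.060 = 3.199 kg·m².
ω_f = L / I = 50.10 / 3.199 = 15.66 rad/s.

|ω_f| ≈ 15.7 rad/s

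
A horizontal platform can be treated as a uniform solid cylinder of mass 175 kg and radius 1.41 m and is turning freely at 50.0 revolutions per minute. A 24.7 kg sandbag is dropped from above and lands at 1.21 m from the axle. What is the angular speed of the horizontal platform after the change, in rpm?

No external torque acts about the axle; L_before = L_after.
I_p = ½(175)(1.41)² = 174.0 kg·m².
Added inertia Σmr² = (24.7)(1.21)² = 36.16 kg·m²; I_f = 174.0 + 36.16 = 210.1 kg·m².
ω_f = I_p ω_i / I_f = (174.0)(50.0) / 210.1 = 41.39 rpm.

ω_f ≈ 41.4 rpm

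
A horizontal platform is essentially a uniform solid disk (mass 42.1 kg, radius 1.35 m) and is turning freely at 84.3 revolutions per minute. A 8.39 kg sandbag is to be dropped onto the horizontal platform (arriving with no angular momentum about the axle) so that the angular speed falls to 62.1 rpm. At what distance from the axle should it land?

r ≈ 1.28 m

No external torque acts about the axle; L_before = L_after.
I_p = ½(42.1)(1.35)² = 38.36 kg·m².
I_p ω_i = (I_p + m r²) ω_f ⇒ m r² = I_p(ω_i/ω_f − 1) = 38.36(84.3/62.1 − 1) = 13.71 kg·m².
r = √(13.71/8.39) = 1.279 m.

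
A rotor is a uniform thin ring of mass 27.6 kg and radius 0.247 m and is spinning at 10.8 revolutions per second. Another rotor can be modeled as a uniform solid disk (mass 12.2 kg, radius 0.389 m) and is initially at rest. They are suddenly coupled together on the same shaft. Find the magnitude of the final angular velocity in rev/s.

No external torque acts about the common axis, so total angular momentum is conserved.
Moments of inertia: I_A = (27.6)(0.247)² = 1.684 kg·m²; I_B = ½(12.2)(0.389)² = 0.9231 kg·m².
Taking A's sense as positive: L = (1.684)(10.8) = 18.19 kg·m²·rev/s.
Combined I = 1.684 + 0.9231 = 2.607 kg·m².
ω_f = L / I = 18.19 / 2.607 = 6.976 rev/s.

|ω_f| ≈ 6.98 rev/s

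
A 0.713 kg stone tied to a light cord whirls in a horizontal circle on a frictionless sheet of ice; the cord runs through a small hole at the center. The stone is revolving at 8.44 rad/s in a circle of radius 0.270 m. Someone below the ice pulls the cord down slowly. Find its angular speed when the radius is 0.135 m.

ω₂ ≈ 33.8 rad/s

The constraining force is radial, so m r² ω about the center is conserved.
ω₂ = ω₁ (r₁/r₂)² = (8.44)(0.270/0.135)² = 33.76 rad/s.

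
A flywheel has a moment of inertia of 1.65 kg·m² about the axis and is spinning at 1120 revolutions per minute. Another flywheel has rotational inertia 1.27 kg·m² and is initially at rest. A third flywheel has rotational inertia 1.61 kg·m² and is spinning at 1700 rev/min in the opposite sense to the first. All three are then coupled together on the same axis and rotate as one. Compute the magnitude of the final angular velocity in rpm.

The coupling torques are internal; angular momentum about the shared axis is conserved.
Taking A's sense as positive: L = (1.650)(1120) − (1.610)(1700) = -889.0 kg·m²·rpm.
Combined I = 1.650 + 1.270 + 1.610 = 4.530 kg·m².
ω_f = L / I = -889.0 / 4.530 = -196.2 rpm.

|ω_f| ≈ 196 rpm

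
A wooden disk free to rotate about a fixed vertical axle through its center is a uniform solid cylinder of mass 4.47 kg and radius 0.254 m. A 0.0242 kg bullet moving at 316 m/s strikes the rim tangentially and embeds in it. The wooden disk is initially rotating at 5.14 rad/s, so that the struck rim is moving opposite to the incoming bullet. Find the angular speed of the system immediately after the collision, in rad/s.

|ω_f| ≈ 8.24 rad/s

About the axle the impulsive forces during the collision are internal, so angular momentum about that axis is conserved.
I_p = ½(4.47)(0.254)² = 0.1442 kg·m². Taking the sense of the bullet's angular momentum as positive, L_{bullet} = m v R = (0.0242)(316)(0.254) = 1.942 kg·m²/s.
L_i = −I_p ω_p + m v R = −(0.1442)(5.14) + 1.942 = 1.201 kg·m²/s.
After sticking, I_f = I_p + m R² = 0.1442 + (0.0242)(0.254)² = 0.1458 kg·m².
ω_f = L_i / I_f = 1.201 / 0.1458 = 8.241 rad/s.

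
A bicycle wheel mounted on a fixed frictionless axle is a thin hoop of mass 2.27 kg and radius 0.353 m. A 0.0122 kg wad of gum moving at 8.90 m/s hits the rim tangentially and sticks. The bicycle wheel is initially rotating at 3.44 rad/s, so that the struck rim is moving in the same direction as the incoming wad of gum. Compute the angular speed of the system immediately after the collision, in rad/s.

The axle reaction passes through the axle and exerts no torque about it; angular momentum about the axle is conserved through the impact.
I_p = (2.27)(0.353)² = 0.2829 kg·m². Taking the sense of the wad of gum's angular momentum as positive, L_{wad} = m v R = (0.0122)(8.90)(0.353) = 0.03833 kg·m²/s.
L_i = +I_p ω_p + m v R = +(0.2829)(3.44) + 0.03833 = 1.011 kg·m²/s.
After sticking, I_f = I_p + m R² = 0.2829 + (0.0122)(0.353)² = 0.2844 kg·m².
ω_f = L_i / I_f = 1.011 / 0.2844 = 3.556 rad/s.

|ω_f| ≈ 3.56 rad/s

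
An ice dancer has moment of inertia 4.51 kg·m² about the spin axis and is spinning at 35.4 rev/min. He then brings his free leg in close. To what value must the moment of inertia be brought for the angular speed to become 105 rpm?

I₂ ≈ 1.52 kg·m²

With no external torque about the axis, L is conserved: I₁ω₁ = I₂ω₂.
I₂ = I₁ω₁ / ω₂ = (4.51)(35.4) / (105) = 1.521 kg·m².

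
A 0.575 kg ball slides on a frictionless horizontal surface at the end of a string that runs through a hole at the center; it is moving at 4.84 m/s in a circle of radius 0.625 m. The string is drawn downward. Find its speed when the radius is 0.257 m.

v₂ ≈ 11.8 m/s

Central (radial) force ⇒ zero torque about the center ⇒ m v r is constant.
v₂ = v₁ r₁ / r₂ = (4.84)(0.625) / (0.257) = 11.77 m/s.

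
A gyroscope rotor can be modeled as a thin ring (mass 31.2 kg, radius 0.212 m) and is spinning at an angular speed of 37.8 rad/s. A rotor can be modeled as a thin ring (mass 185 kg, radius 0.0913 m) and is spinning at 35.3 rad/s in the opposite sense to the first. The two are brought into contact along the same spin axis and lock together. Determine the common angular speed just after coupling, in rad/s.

No external torque acts about the common axis, so total angular momentum is conserved.
Moments of inertia: I_A = (31.2)(0.212)² = 1.402 kg·m²; I_B = (185)(0.0913)² = 1.542 kg·m².
Taking A's sense as positive: L = (1.402)(37.8) − (1.542)(35.3) = -1.431 kg·m²·rad/s.
Combined I = 1.402 + 1.542 = 2.944 kg·m².
ω_f = L / I = -1.431 / 2.944 = -0.4860 rad/s.

|ω_f| ≈ 0.486 rad/s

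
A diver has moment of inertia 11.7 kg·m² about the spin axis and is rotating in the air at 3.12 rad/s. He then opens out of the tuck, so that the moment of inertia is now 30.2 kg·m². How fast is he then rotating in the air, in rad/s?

ω₂ ≈ 1.21 rad/s

No external torque acts about the spin axis, so angular momentum is conserved.
ω₂ = I₁ω₁ / I₂ = (11.70)(3.12 rad/s) / (30.20) = 1.209 rad/s.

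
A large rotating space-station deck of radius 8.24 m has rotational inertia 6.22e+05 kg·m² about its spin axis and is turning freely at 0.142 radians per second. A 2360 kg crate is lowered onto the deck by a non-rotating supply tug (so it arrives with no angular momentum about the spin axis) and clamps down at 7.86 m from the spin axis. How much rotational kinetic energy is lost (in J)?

No external torque acts about the spin axis; L_before = L_after.
Added inertia Σmr² = (2360)(7.86)² = 1.458e+05 kg·m²; I_f = 6.220e+05 + 1.458e+05 = 7.678e+05 kg·m².
ω_f = I_p ω_i / I_f = (6.220e+05)(0.142) / 7.678e+05 = 0.1150 rad/s.
KE_i = ½(6.220e+05)(0.1420 rad/s)² = 6271 J; KE_f = ½(7.678e+05)(0.1150)² = 5080 J.

energy lost ≈ 1190 J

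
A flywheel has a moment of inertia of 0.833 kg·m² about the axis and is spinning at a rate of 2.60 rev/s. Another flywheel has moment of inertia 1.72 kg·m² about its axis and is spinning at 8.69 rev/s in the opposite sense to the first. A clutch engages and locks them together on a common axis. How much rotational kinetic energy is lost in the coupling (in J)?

ΔKE lost ≈ 1410 J

The coupling torques are internal; angular momentum about the shared axis is conserved.
Taking A's sense as positive: L = (0.8330)(2.60) − (1.720)(8.69) = -12.78 kg·m²·rev/s.
Combined I = 0.8330 + 1.720 = 2.553 kg·m².
ω_f = L / I = -12.78 / 2.553 = -5.006 rev/s.
KE_i = ½ΣIω² = 2675 J; KE_f = ½(2.553)(31.46)² = 1263 J.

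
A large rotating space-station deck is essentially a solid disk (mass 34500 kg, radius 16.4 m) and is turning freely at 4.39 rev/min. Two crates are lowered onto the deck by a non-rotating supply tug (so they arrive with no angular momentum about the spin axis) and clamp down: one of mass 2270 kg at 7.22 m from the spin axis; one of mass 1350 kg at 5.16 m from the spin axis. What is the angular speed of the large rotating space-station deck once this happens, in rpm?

ω_f ≈ 4.25 rpm

No external torque acts about the spin axis; L_before = L_after.
I_p = ½(34500)(16.4)² = 4.640e+06 kg·m².
Added inertia Σmr² = (2270)(7.22)² + (1350)(5.16)² = 1.543e+05 kg·m²; I_f = 4.640e+06 + 1.543e+05 = 4.794e+06 kg·m².
ω_f = I_p ω_i / I_f = (4.640e+06)(4.39) / 4.794e+06 = 4.249 rpm.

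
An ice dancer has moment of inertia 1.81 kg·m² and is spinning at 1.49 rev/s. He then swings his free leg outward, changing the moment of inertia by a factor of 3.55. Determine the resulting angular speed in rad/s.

ω₂ ≈ 2.64 rad/s

Angular momentum about the spin axis is conserved since the torque about it is zero.
I₂ = 3.55 × 1.81 = 6.425 kg·m².
ω₂ = I₁ω₁ / I₂ = (1.810)(1.49 rev/s) / (6.425) = 0.4197 rev/s = 2.637 rad/s.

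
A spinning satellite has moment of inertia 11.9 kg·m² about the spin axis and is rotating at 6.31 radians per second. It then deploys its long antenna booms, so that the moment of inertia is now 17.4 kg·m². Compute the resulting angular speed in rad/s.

No external torque acts about the spin axis, so angular momentum is conserved.
ω₂ = I₁ω₁ / I₂ = (11.90)(6.31 rad/s) / (17.40) = 4.315 rad/s.

ω₂ ≈ 4.32 rad/s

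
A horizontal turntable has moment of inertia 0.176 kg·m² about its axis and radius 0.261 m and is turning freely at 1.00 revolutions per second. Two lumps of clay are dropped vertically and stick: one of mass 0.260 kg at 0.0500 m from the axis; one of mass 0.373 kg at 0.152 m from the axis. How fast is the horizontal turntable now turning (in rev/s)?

The added mass arrives with no angular momentum about the axis, and any external torque about the axis is negligible, so the system's angular momentum is conserved.
Added inertia Σmr² = (0.260)(0.0500)² + (0.373)(0.152)² = 0.009268 kg·m²; I_f = 0.1760 + 0.009268 = 0.1853 kg·m².
ω_f = I_p ω_i / I_f = (0.1760)(1.00) / 0.1853 = 0.9500 rev/s.

ω_f ≈ 0.950 rev/s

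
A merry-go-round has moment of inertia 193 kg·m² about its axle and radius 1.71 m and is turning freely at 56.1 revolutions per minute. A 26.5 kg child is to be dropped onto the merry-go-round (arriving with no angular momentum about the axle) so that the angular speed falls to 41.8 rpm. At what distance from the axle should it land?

r ≈ 1.58 m

No external torque acts about the axle; L_before = L_after.
I_p ω_i = (I_p + m r²) ω_f ⇒ m r² = I_p(ω_i/ω_f − 1) = 193.0(56.1/41.8 − 1) = 66.03 kg·m².
r = √(66.03/26.5) = 1.578 m.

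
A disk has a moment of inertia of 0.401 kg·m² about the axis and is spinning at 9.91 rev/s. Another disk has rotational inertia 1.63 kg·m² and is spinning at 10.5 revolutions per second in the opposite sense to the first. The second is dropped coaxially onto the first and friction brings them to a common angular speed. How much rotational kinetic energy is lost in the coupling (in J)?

ΔKE lost ≈ 2650 J

The coupling torques are internal; angular momentum about the shared axis is conserved.
Taking A's sense as positive: L = (0.4010)(9.91) − (1.630)(10.5) = -13.14 kg·m²·rev/s.
Combined I = 0.4010 + 1.630 = 2.031 kg·m².
ω_f = L / I = -13.14 / 2.031 = -6.470 rev/s.
KE_i = ½ΣIω² = 4325 J; KE_f = ½(2.031)(40.65)² = 1678 J.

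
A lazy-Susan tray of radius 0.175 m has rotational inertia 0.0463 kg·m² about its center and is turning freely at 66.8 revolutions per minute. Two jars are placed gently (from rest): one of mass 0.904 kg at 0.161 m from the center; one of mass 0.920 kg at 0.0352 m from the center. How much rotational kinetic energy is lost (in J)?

energy lost ≈ 0.393 J

The added mass arrives with no angular momentum about the center, and any external torque about the center is negligible, so the system's angular momentum is conserved.
Added inertia Σmr² = (0.904)(0.161)² + (0.920)(0.0352)² = 0.02457 kg·m²; I_f = 0.04630 + 0.02457 = 0.07087 kg·m².
ω_f = I_p ω_i / I_f = (0.04630)(66.8) / 0.07087 = 43.64 rpm.
KE_i = ½(0.04630)(6.995 rad/s)² = 1.133 J; KE_f = ½(0.07087)(4.570)² = 0.7401 J.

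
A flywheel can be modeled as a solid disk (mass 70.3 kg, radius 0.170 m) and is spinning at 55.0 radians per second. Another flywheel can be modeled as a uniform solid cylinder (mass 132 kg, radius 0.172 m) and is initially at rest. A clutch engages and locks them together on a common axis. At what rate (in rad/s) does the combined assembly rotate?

|ω_f| ≈ 18.8 rad/s

The coupling torques are internal; angular momentum about the shared axis is conserved.
Moments of inertia: I_A = ½(70.3)(0.170)² = 1.016 kg·m²; I_B = ½(132)(0.172)² = 1.953 kg·m².
Taking A's sense as positive: L = (1.016)(55.0) = 55.87 kg·m²·rad/s.
Combined I = 1.016 + 1.953 = 2.968 kg·m².
ω_f = L / I = 55.87 / 2.968 = 18.82 rad/s.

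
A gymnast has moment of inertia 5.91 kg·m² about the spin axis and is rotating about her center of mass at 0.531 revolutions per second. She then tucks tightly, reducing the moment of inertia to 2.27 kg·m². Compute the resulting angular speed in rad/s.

ω₂ ≈ 8.69 rad/s

No external torque acts about the spin axis, so angular momentum is conserved.
ω₂ = I₁ω₁ / I₂ = (5.910)(0.531 rev/s) / (2.270) = 1.382 rev/s = 8.686 rad/s.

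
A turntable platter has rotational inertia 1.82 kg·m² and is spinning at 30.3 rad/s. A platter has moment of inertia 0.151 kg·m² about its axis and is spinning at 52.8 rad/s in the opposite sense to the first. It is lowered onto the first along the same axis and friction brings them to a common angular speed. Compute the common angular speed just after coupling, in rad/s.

|ω_f| ≈ 23.9 rad/s

No external torque acts about the common axis, so total angular momentum is conserved.
Taking A's sense as positive: L = (1.820)(30.3) − (0.1510)(52.8) = 47.17 kg·m²·rad/s.
Combined I = 1.820 + 0.1510 = 1.971 kg·m².
ω_f = L / I = 47.17 / 1.971 = 23.93 rad/s.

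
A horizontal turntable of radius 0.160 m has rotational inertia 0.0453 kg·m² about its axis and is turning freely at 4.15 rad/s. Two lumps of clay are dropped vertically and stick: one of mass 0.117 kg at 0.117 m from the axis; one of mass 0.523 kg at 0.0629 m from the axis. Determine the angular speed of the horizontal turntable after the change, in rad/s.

ω_f ≈ 3.84 rad/s

No external torque acts about the axis; L_before = L_after.
Added inertia Σmr² = (0.117)(0.117)² + (0.523)(0.0629)² = 0.003671 kg·m²; I_f = 0.04530 + 0.003671 = 0.04897 kg·m².
ω_f = I_p ω_i / I_f = (0.04530)(4.15) / 0.04897 = 3.839 rad/s.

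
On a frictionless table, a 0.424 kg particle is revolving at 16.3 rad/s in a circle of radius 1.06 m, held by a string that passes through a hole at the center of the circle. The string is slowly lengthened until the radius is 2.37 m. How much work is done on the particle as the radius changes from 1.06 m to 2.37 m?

W ≈ -50.6 J

The constraining force is radial, so m r² ω about the center is conserved.
ω₂ = ω₁ (r₁/r₂)² = (16.3)(1.06/2.37)² = 3.261 rad/s.
W = ΔKE = ½m(v₂² − v₁²) = -50.63 J.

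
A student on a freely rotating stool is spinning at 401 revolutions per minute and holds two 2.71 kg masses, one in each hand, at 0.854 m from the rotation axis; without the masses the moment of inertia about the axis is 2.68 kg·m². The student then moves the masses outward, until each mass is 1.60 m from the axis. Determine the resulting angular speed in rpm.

ω₂ ≈ 161 rpm

Angular momentum about the spin axis is conserved since the torque about it is zero.
I₁ = 2.68 + 2(2.71)(0.854)² = 6.633 kg·m²; I₂ = 2.68 + 2(2.71)(1.60)² = 16.56 kg·m².
ω₂ = I₁ω₁ / I₂ = (6.633)(401 rpm) / (16.56) = 160.7 rpm.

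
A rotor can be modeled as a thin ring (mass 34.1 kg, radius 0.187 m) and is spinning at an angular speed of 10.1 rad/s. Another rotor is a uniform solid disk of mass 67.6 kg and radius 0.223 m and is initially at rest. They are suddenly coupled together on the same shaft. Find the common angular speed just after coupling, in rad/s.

|ω_f| ≈ 4.19 rad/s

The coupling torques are internal; angular momentum about the shared axis is conserved.
Moments of inertia: I_A = (34.1)(0.187)² = 1.192 kg·m²; I_B = ½(67.6)(0.223)² = 1.681 kg·m².
Taking A's sense as positive: L = (1.192)(10.1) = 12.04 kg·m²·rad/s.
Combined I = 1.192 + 1.681 = 2.873 kg·m².
ω_f = L / I = 12.04 / 2.873 = 4.192 rad/s.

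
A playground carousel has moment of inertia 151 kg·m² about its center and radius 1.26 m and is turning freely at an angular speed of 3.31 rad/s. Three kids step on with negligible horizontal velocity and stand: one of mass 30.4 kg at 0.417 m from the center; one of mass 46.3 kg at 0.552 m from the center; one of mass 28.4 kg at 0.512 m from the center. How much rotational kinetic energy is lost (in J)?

energy lost ≈ 125 J

No external torque acts about the center; L_before = L_after.
Added inertia Σmr² = (30.4)(0.417)² + (46.3)(0.552)² + (28.4)(0.512)² = 26.84 kg·m²; I_f = 151.0 + 26.84 = 177.8 kg·m².
ω_f = I_p ω_i / I_f = (151.0)(3.31) / 177.8 = 2.810 rad/s.
KE_i = ½(151.0)(3.310 rad/s)² = 827.2 J; KE_f = ½(177.8)(2.810)² = 702.3 J.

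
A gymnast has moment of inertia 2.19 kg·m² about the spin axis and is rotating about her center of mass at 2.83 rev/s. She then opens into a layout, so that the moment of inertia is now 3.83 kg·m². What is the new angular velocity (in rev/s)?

ω₂ ≈ 1.62 rev/s

With no external torque about the axis, L is conserved: I₁ω₁ = I₂ω₂.
ω₂ = I₁ω₁ / I₂ = (2.190)(2.83 rev/s) / (3.830) = 1.618 rev/s.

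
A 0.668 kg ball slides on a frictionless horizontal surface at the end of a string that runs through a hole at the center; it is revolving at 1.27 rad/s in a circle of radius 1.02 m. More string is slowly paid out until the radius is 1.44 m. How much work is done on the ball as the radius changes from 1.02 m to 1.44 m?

W ≈ -0.279 J

No torque about the axis ⇒ m r₁² ω₁ = m r₂² ω₂.
ω₂ = ω₁ (r₁/r₂)² = (1.27)(1.02/1.44)² = 0.6372 rad/s.
W = ΔKE = ½m(v₂² − v₁²) = -0.2793 J.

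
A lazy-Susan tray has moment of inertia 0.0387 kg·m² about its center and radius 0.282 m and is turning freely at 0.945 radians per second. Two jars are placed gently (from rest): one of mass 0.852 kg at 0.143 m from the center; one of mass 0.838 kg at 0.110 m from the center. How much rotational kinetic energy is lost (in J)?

No external torque acts about the center; L_before = L_after.
Added inertia Σmr² = (0.852)(0.143)² + (0.838)(0.110)² = 0.02756 kg·m²; I_f = 0.03870 + 0.02756 = 0.06626 kg·m².
ω_f = I_p ω_i / I_f = (0.03870)(0.945) / 0.06626 = 0.5519 rad/s.
KE_i = ½(0.03870)(0.9450 rad/s)² = 0.01728 J; KE_f = ½(0.06626)(0.5519)² = 0.01009 J.

energy lost ≈ 0.00719 J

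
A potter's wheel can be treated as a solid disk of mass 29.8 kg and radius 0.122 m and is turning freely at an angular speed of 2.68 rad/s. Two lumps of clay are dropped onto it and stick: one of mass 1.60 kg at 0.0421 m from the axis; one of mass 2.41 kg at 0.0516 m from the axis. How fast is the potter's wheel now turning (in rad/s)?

No external torque acts about the axis; L_before = L_after.
I_p = ½(29.8)(0.122)² = 0.2218 kg·m².
Added inertia Σmr² = (1.60)(0.0421)² + (2.41)(0.0516)² = 0.009253 kg·m²; I_f = 0.2218 + 0.009253 = 0.2310 kg·m².
ω_f = I_p ω_i / I_f = (0.2218)(2.68) / 0.2310 = 2.573 rad/s.

ω_f ≈ 2.57 rad/s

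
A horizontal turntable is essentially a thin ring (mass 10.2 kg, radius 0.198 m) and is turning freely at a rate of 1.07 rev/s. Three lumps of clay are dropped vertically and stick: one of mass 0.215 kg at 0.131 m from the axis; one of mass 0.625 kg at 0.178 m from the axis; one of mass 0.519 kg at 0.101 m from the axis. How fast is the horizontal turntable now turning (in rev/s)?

ω_f ≈ 0.998 rev/s

No external torque acts about the axis; L_before = L_after.
I_p = (10.2)(0.198)² = 0.3999 kg·m².
Added inertia Σmr² = (0.215)(0.131)² + (0.625)(0.178)² + (0.519)(0.101)² = 0.02879 kg·m²; I_f = 0.3999 + 0.02879 = 0.4287 kg·m².
ω_f = I_p ω_i / I_f = (0.3999)(1.07) / 0.4287 = 0.9981 rev/s.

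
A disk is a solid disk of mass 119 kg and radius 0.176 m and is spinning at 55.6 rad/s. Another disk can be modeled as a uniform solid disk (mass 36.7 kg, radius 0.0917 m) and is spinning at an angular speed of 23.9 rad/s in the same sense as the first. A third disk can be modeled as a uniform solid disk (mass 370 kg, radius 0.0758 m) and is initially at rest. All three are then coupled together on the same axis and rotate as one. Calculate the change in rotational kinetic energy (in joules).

ΔKE ≈ -1050 J

No external torque acts about the common axis, so total angular momentum is conserved.
Moments of inertia: I_A = ½(119)(0.176)² = 1.843 kg·m²; I_B = ½(36.7)(0.0917)² = 0.1543 kg·m²; I_C = ½(370)(0.0758)² = 1.063 kg·m².
Taking A's sense as positive: L = (1.843)(55.6) + (0.1543)(23.9) = 106.2 kg·m²·rad/s.
Combined I = 1.843 + 0.1543 + 1.063 = 3.060 kg·m².
ω_f = L / I = 106.2 / 3.060 = 34.69 rad/s.
KE_i = ½ΣIω² = 2893 J; KE_f = ½(3.060)(34.69)² = 1841 J.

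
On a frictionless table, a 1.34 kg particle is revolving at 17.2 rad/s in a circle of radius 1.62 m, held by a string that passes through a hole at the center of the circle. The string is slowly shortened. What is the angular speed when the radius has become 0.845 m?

No torque about the axis ⇒ m r₁² ω₁ = m r₂² ω₂.
ω₂ = ω₁ (r₁/r₂)² = (17.2)(1.62/0.845)² = 63.22 rad/s.

ω₂ ≈ 63.2 rad/s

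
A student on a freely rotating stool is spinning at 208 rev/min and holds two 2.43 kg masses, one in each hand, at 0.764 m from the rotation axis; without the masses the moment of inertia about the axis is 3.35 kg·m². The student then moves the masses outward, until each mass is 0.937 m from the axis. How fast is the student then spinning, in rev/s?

ω₂ ≈ 2.82 rev/s

With no external torque about the axis, L is conserved: I₁ω₁ = I₂ω₂.
I₁ = 3.35 + 2(2.43)(0.764)² = 6.187 kg·m²; I₂ = 3.35 + 2(2.43)(0.937)² = 7.617 kg·m².
ω₂ = I₁ω₁ / I₂ = (6.187)(208 rpm) / (7.617) = 168.9 rpm = 2.816 rev/s.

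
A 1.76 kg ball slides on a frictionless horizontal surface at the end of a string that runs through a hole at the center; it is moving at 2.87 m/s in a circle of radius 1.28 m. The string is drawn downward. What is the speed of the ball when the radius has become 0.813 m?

Central (radial) force ⇒ zero torque about the center ⇒ m v r is constant.
v₂ = v₁ r₁ / r₂ = (2.87)(1.28) / (0.813) = 4.519 m/s.

v₂ ≈ 4.52 m/s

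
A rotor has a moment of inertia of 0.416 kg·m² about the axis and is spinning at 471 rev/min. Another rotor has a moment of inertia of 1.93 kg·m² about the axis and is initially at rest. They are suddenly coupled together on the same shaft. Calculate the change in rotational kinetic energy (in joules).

The coupling torques are internal; angular momentum about the shared axis is conserved.
Taking A's sense as positive: L = (0.4160)(471) = 195.9 kg·m²·rpm.
Combined I = 0.4160 + 1.930 = 2.346 kg·m².
ω_f = L / I = 195.9 / 2.346 = 83.52 rpm.
KE_i = ½ΣIω² = 506.0 J; KE_f = ½(2.346)(8.746)² = 89.73 J.

ΔKE ≈ -416 J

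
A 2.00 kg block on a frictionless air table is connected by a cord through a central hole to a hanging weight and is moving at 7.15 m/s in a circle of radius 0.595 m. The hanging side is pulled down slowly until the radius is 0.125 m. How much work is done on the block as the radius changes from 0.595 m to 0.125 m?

W ≈ 1110 J

Central (radial) force ⇒ zero torque about the center ⇒ m v r is constant.
v₂ = v₁ r₁ / r₂ = (7.15)(0.595) / (0.125) = 34.03 m/s.
W = ΔKE = ½m(v₂² − v₁²) = 1107 J.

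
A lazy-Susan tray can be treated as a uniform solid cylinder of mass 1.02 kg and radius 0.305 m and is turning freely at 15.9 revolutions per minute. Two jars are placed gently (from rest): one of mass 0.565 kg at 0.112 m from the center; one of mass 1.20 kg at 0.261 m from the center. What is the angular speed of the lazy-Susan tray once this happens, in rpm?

The added mass arrives with no angular momentum about the center, and any external torque about the center is negligible, so the system's angular momentum is conserved.
I_p = ½(1.02)(0.305)² = 0.04744 kg·m².
Added inertia Σmr² = (0.565)(0.112)² + (1.20)(0.261)² = 0.08883 kg·m²; I_f = 0.04744 + 0.08883 = 0.1363 kg·m².
ω_f = I_p ω_i / I_f = (0.04744)(15.9) / 0.1363 = 5.535 rpm.

ω_f ≈ 5.54 rpm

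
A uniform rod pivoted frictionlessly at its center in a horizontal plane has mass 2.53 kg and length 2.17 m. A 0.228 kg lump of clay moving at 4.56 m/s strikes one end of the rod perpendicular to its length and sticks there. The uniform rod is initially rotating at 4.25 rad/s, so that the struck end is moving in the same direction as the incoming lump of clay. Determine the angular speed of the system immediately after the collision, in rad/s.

|ω_f| ≈ 4.24 rad/s

About the pivot the impulsive forces during the collision are internal, so angular momentum about that axis is conserved.
I_p = (1/12)(2.53)(2.17)² = 0.9928 kg·m². Taking the sense of the lump of clay's angular momentum as positive, L_{lump} = m v R = (0.228)(4.56)(2.17/2) = 1.128 kg·m²/s.
L_i = +I_p ω_p + m v R = +(0.9928)(4.25) + 1.128 = 5.347 kg·m²/s.
After sticking, I_f = I_p + m R² = 0.9928 + (0.228)(2.17/2)² = 1.261 kg·m².
ω_f = L_i / I_f = 5.347 / 1.261 = 4.240 rad/s.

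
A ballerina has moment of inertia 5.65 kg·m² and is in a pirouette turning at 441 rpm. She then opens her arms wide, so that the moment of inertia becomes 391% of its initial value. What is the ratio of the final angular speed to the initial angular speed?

ω₂/ω₁ ≈ 0.256

With no external torque about the axis, L is conserved: I₁ω₁ = I₂ω₂.
I₂ = 3.91 × 5.65 = 22.09 kg·m².
ω₂/ω₁ = I₁/I₂ = 5.650 / 22.09 = 0.2558.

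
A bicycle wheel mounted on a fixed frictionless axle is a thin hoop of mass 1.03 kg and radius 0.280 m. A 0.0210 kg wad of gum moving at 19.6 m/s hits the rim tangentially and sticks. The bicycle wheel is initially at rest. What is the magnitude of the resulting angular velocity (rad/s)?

About the axle the impulsive forces during the collision are internal, so angular momentum about that axis is conserved.
I_p = (1.03)(0.280)² = 0.08075 kg·m². Taking the sense of the wad of gum's angular momentum as positive, L_{wad} = m v R = (0.0210)(19.6)(0.280) = 0.1152 kg·m²/s.
L_i = 0 + 0.1152 = 0.1152 kg·m²/s.
After sticking, I_f = I_p + m R² = 0.08075 + (0.0210)(0.280)² = 0.08240 kg·m².
ω_f = L_i / I_f = 0.1152 / 0.08240 = 1.399 rad/s.

|ω_f| ≈ 1.40 rad/s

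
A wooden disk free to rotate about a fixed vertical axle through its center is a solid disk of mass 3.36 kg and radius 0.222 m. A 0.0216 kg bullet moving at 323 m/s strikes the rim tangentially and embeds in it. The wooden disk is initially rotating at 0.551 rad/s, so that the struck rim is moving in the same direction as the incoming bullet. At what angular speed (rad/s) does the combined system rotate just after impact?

|ω_f| ≈ 19.0 rad/s

The axle reaction passes through the axle and exerts no torque about it; angular momentum about the axle is conserved through the impact.
I_p = ½(3.36)(0.222)² = 0.08280 kg·m². Taking the sense of the bullet's angular momentum as positive, L_{bullet} = m v R = (0.0216)(323)(0.222) = 1.549 kg·m²/s.
L_i = +I_p ω_p + m v R = +(0.08280)(0.551) + 1.549 = 1.594 kg·m²/s.
After sticking, I_f = I_p + m R² = 0.08280 + (0.0216)(0.222)² = 0.08386 kg·m².
ω_f = L_i / I_f = 1.594 / 0.08386 = 19.01 rad/s.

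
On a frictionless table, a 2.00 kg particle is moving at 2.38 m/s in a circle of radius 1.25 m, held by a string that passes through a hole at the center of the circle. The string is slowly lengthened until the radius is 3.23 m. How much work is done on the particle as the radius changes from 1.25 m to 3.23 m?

W ≈ -4.82 J

The only horizontal force on the mass is along the cord (radial), so it exerts no torque about the hole and angular momentum m v r is conserved.
v₂ = v₁ r₁ / r₂ = (2.38)(1.25) / (3.23) = 0.9211 m/s.
W = ΔKE = ½m(v₂² − v₁²) = -4.816 J.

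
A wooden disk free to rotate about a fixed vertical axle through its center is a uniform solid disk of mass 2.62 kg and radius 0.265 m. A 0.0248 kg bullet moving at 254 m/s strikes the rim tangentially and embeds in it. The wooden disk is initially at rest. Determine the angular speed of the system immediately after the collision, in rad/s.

|ω_f| ≈ 17.8 rad/s

The axle reaction passes through the axle and exerts no torque about it; angular momentum about the axle is conserved through the impact.
I_p = ½(2.62)(0.265)² = 0.09199 kg·m². Taking the sense of the bullet's angular momentum as positive, L_{bullet} = m v R = (0.0248)(254)(0.265) = 1.669 kg·m²/s.
L_i = 0 + 1.669 = 1.669 kg·m²/s.
After sticking, I_f = I_p + m R² = 0.09199 + (0.0248)(0.265)² = 0.09374 kg·m².
ω_f = L_i / I_f = 1.669 / 0.09374 = 17.81 rad/s.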